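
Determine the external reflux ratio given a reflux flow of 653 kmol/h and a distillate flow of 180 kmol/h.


Reflux ratio definition: R = L / D (liquid returned / distillate withdrawn)
L = 653 kmol/h, D = 180 kmol/h
R = 653 / 180 = 3.628

3.628


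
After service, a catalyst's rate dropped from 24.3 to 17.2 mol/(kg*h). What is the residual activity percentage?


Activity (%) = (rate_used / rate_fresh) * 100
rate_used = 17.2, rate_fresh = 24.3
= (17.2 / 24.3) * 100
= 0.7078 * 100 = 70.78

70.78 %


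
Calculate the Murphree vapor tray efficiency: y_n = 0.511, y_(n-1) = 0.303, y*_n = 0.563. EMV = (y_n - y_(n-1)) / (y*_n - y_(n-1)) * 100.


Murphree vapor efficiency: EMV = (y_n - y_(n-1)) / (y*_n - y_(n-1)) * 100
EMV = (0.511 - 0.303) / (0.563 - 0.303) * 100 = 0.208 / 0.26 * 100 = 80.00

80.00 %


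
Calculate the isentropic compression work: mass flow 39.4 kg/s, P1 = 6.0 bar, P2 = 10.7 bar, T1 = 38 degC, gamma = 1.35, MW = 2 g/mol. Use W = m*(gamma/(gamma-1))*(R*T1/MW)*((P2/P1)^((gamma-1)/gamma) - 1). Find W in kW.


Isentropic work: W = m*(gamma/(gamma-1))*(R*T1/MW)*((P2/P1)^((gamma-1)/gamma) - 1)
T1 = 38 + 273.15 = 311.15 K
Pressure ratio = 10.7 / 6.0 = 1.78333
Exponent = (1.35 - 1)/1.35 = 0.259259
(P2/P1)^exp - 1 = 1.78333^0.259259 - 1 = 0.161807
W = 39.4 * 1.35 / 0.35 * 8.314 * 311.15 / 2 * 0.161807 = 31810

31810 kW


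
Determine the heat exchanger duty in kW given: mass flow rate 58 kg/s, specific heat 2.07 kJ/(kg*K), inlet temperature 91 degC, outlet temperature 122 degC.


Q = m_dot * cp * delta_T
delta_T = 122 - 91 = 31 K
Q = 58 * 2.07 * 31
= 120.06 * 31
= 3721.86 kW

3721.86 kW


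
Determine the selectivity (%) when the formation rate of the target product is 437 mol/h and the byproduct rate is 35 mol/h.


Selectivity = desired / (desired + undesired) * 100
Total products = 437 + 35 = 472 mol/h
S = 437 / 472 * 100
= 0.9258 * 100
= 92.58 %

92.58 %


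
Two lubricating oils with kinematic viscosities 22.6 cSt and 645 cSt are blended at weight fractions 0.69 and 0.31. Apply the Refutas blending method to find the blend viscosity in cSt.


Refutas method: VBN_i = 14.534*ln(ln(visc_i + 0.8)) + 10.975, blended linearly by mass fraction; since VBN is linear in VBI_i = ln(ln(visc_i + 0.8)) and the fractions sum to 1, blend VBI directly: visc = exp(exp(VBI_blend)) - 0.8
VBI_1 = ln(ln(22.6 + 0.8)) = 1.14827
VBI_2 = ln(ln(645 + 0.8)) = 1.86725
VBI_blend = 0.69 * 1.14827 + 0.31 * 1.86725 = 1.37115
visc_blend = exp(exp(1.37115)) - 0.8 = 50.61

50.61 cSt


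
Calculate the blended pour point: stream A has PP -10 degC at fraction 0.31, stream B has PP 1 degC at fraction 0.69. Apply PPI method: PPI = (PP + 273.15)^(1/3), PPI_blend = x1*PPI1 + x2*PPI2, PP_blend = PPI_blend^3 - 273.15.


PPI_1 = (-10 + 273.15)^(1/3) = 6.408176
PPI_2 = (1 + 273.15)^(1/3) = 6.49625
PPI_blend = 0.31 * 6.408176 + 0.69 * 6.49625 = 6.468947
PP_blend = 6.468947^3 - 273.15 = 270.7078 - 273.15 = -2.44

-2.44 degC


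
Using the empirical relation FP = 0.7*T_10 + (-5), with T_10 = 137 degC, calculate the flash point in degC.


FP = 0.7 * 137 + (-5) = 90.9

90.9 degC


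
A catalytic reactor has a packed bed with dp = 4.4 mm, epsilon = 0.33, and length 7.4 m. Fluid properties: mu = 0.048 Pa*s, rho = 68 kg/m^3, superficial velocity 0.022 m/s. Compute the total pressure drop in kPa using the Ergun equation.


dp = 4.4 mm = 0.0044 m
Viscous term = 150*0.048*0.022*(1-0.33)^2 / (0.0044^2*0.33^3) = 102202
Inertial term = 1.75*68*0.022^2*(1-0.33) / (0.0044*0.33^3) = 244.047
dP/L = 102202 + 244.047 = 102446 Pa/m
dP = 102446 * 7.4 / 1000 = 758.1 kPa

758.1 kPa


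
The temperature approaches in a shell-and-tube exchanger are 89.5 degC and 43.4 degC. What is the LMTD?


LMTD = (dT1 - dT2) / ln(dT1/dT2)
= (89.5 - 43.4) / ln(89.5 / 43.4) = 46.1 / 0.723779 = 63.69

63.69 degC


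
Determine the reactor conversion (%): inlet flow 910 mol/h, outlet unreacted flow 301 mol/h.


X = (F_in - F_out) / F_in * 100
Moles reacted = 910 - 301 = 609
X = 609 / 910 * 100
= 0.6692 * 100
= 66.92 %

66.92 %


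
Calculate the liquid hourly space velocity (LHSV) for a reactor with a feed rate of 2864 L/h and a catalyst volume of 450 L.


LHSV = volumetric feed rate / catalyst volume
= 2864 L/h / 450 L
= 6.364 h^-1

6.364 h^-1


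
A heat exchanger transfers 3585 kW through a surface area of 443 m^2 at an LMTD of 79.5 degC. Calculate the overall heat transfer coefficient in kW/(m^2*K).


From Q = U*A*LMTD, U = Q / (A * LMTD)
U = 3585 / (443 * 79.5) = 3585 / 35218.5 = 0.1018

0.1018 kW/(m^2*K)


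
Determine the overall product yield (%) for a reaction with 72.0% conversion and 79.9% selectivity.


Overall yield = conversion (%) * selectivity (%) / 100
Conversion = 72.0%, Selectivity = 79.9%
Y = 72.0 * 79.9 / 100
= 57.528 %

57.528 %


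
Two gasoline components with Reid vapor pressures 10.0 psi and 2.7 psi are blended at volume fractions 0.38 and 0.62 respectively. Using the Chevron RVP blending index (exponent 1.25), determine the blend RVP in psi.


Chevron index: RVP_blend = (sum xi*RVPi^1.25)^(1/1.25)
RVP^1.25 terms: 0.38 * 10.0^1.25 + 0.62 * 2.7^1.25 = 8.9033
RVP_blend = 8.9033^(1/1.25) = 5.750

5.750 psi


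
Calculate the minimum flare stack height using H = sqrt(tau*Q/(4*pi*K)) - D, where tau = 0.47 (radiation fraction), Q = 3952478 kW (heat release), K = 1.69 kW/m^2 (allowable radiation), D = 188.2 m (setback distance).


tau*Q/(4*pi*K) = 0.47 * 3952478 / (4 * pi * 1.69) = 87472.3
sqrt(87472.3) = 295.757
H = 295.757 - 188.2 = 107.6

107.6 m


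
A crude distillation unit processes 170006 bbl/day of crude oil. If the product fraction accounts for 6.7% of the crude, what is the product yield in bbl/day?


Crude throughput = 170006 bbl/day
Fraction yield = 6.7%
yield = throughput * fraction / 100
yield = 170006 * 6.7 / 100 = 11390.402

11390.402 bbl/day


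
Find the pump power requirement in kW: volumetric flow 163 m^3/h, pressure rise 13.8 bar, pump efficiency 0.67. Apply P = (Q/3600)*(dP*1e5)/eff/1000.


Q = 163 / 3600 = 0.0452778 m^3/s
P = 0.0452778 * (13.8 * 1e5) / 0.67 / 1000 = 93.26

93.26 kW


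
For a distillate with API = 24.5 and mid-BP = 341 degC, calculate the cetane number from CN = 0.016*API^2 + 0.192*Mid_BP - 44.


CN = 0.016 * 24.5^2 + 0.192 * 341 - 44
CN = 9.604 + 65.472 - 44 = 31.076

31.076


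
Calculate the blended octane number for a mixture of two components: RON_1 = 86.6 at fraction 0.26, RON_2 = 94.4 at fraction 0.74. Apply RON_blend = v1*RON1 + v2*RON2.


Linear blending: RON_blend = sum(vi * RONi)
Contribution 1: 0.26 * 86.6 = 22.516
Contribution 2: 0.74 * 94.4 = 69.856
RON_blend = 22.516 + 69.856 = 92.372

92.372


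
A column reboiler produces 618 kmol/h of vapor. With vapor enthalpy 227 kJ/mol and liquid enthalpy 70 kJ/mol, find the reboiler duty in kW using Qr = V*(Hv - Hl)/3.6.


Qr = 618 * (227 - 70) / 3.6 = 618 * 157 / 3.6 = 26950

26950 kW


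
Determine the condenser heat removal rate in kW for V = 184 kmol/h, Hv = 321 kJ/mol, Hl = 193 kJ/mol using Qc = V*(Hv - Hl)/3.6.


Qc = 184 * (321 - 193) / 3.6 = 184 * 128 / 3.6 = 6542

6542 kW


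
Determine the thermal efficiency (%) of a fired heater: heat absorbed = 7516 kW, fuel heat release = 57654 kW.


Furnace efficiency = Q_absorbed / Q_fuel * 100
= 7516 / 57654 * 100 = 13.04

13.04 %


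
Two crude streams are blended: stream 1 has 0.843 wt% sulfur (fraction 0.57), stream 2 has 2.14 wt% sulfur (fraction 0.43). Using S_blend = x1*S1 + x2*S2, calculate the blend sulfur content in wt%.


Linear sulfur blending: S_blend = x1*S1 + x2*S2
Contribution 1: 0.57 * 0.843 = 0.48051 wt%
Contribution 2: 0.43 * 2.14 = 0.9202 wt%
S_blend = 0.48051 + 0.9202 = 1.40071

1.40071 wt%


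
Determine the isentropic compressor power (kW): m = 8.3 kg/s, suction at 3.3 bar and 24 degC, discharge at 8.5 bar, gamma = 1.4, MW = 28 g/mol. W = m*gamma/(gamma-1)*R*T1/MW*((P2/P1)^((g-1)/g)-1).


Isentropic work: W = m*(gamma/(gamma-1))*(R*T1/MW)*((P2/P1)^((gamma-1)/gamma) - 1)
T1 = 24 + 273.15 = 297.15 K
Pressure ratio = 8.5 / 3.3 = 2.57576
Exponent = (1.4 - 1)/1.4 = 0.285714
(P2/P1)^exp - 1 = 2.57576^0.285714 - 1 = 0.310393
W = 8.3 * 1.4 / 0.4 * 8.314 * 297.15 / 28 * 0.310393 = 795.6

795.6 kW


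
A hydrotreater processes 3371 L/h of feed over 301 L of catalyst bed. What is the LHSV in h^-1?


LHSV = volumetric feed rate / catalyst volume
= 3371 L/h / 301 L
= 11.20 h^-1

11.20 h^-1


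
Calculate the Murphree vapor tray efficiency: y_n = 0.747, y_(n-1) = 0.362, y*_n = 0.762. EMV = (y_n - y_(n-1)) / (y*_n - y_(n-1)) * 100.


Murphree vapor efficiency: EMV = (y_n - y_(n-1)) / (y*_n - y_(n-1)) * 100
EMV = (0.747 - 0.362) / (0.762 - 0.362) * 100 = 0.385 / 0.4 * 100 = 96.25

96.25 %


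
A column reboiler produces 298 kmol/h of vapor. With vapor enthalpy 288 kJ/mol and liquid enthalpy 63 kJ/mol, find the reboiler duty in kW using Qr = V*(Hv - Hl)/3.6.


Qr = 298 * (288 - 63) / 3.6 = 298 * 225 / 3.6 = 18620

18620 kW


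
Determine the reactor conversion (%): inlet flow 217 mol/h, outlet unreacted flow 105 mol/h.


X = (F_in - F_out) / F_in * 100
Moles reacted = 217 - 105 = 112
X = 112 / 217 * 100
= 0.5161 * 100
= 51.61 %

51.61 %


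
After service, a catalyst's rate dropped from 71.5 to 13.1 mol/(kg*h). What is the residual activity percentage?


Activity (%) = (rate_used / rate_fresh) * 100
rate_used = 13.1, rate_fresh = 71.5
= (13.1 / 71.5) * 100
= 0.1832 * 100 = 18.32

18.32 %


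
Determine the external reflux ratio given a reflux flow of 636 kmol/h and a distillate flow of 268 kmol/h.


Reflux ratio definition: R = L / D (liquid returned / distillate withdrawn)
L = 636 kmol/h, D = 268 kmol/h
R = 636 / 268 = 2.373

2.373


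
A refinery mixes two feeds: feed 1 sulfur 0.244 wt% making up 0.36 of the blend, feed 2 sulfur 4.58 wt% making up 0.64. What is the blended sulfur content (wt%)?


Linear sulfur blending: S_blend = x1*S1 + x2*S2
Contribution 1: 0.36 * 0.244 = 0.08784 wt%
Contribution 2: 0.64 * 4.58 = 2.9312 wt%
S_blend = 0.08784 + 2.9312 = 3.01904

3.01904 wt%


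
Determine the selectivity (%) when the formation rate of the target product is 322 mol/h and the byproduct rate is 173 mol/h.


Selectivity = desired / (desired + undesired) * 100
Total products = 322 + 173 = 495 mol/h
S = 322 / 495 * 100
= 0.6505 * 100
= 65.05 %

65.05 %


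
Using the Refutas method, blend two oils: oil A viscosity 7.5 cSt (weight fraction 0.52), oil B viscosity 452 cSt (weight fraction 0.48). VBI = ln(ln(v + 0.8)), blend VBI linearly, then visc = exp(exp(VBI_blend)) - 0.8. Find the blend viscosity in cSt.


Refutas method: VBN_i = 14.534*ln(ln(visc_i + 0.8)) + 10.975, blended linearly by mass fraction; since VBN is linear in VBI_i = ln(ln(visc_i + 0.8)) and the fractions sum to 1, blend VBI directly: visc = exp(exp(VBI_blend)) - 0.8
VBI_1 = ln(ln(7.5 + 0.8)) = 0.749648
VBI_2 = ln(ln(452 + 0.8)) = 1.81082
VBI_blend = 0.52 * 0.749648 + 0.48 * 1.81082 = 1.25901
visc_blend = exp(exp(1.25901)) - 0.8 = 33.05

33.05 cSt


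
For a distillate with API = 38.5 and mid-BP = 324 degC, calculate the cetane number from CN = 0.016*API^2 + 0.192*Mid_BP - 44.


CN = 0.016 * 38.5^2 + 0.192 * 324 - 44
CN = 23.716 + 62.208 - 44 = 41.924

41.924


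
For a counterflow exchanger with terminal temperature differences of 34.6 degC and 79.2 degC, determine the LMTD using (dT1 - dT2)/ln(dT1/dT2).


LMTD = (dT1 - dT2) / ln(dT1/dT2)
= (34.6 - 79.2) / ln(34.6 / 79.2) = -44.6 / -0.828123 = 53.86

53.86 degC


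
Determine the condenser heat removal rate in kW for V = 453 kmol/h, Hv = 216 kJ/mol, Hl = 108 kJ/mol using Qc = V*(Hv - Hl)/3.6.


Qc = 453 * (216 - 108) / 3.6 = 453 * 108 / 3.6 = 13590

13590 kW


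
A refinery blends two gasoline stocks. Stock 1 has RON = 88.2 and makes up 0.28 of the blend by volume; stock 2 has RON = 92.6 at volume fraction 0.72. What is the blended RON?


Linear blending: RON_blend = sum(vi * RONi)
Contribution 1: 0.28 * 88.2 = 24.696
Contribution 2: 0.72 * 92.6 = 66.672
RON_blend = 24.696 + 66.672 = 91.368

91.368


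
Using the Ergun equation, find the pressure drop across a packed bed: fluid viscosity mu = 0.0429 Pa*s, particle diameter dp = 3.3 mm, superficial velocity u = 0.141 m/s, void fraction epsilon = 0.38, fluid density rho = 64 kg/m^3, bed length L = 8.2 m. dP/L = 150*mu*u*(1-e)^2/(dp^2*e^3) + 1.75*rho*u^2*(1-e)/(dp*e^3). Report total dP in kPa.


dp = 3.3 mm = 0.0033 m
Viscous term = 150*0.0429*0.141*(1-0.38)^2 / (0.0033^2*0.38^3) = 583677
Inertial term = 1.75*64*0.141^2*(1-0.38) / (0.0033*0.38^3) = 7624.01
dP/L = 583677 + 7624.01 = 591301 Pa/m
dP = 591301 * 8.2 / 1000 = 4849 kPa

4849 kPa


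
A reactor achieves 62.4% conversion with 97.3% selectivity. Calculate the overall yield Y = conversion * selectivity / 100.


Overall yield = conversion (%) * selectivity (%) / 100
Conversion = 62.4%, Selectivity = 97.3%
Y = 62.4 * 97.3 / 100
= 60.7152 %

60.7152 %


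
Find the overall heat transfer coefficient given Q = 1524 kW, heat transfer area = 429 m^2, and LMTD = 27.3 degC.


From Q = U*A*LMTD, U = Q / (A * LMTD)
U = 1524 / (429 * 27.3) = 1524 / 11711.7 = 0.1301

0.1301 kW/(m^2*K)


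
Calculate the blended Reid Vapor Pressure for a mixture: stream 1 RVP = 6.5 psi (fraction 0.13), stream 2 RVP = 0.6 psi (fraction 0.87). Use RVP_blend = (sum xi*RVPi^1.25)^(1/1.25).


Chevron index: RVP_blend = (sum xi*RVPi^1.25)^(1/1.25)
RVP^1.25 terms: 0.13 * 6.5^1.25 + 0.87 * 0.6^1.25 = 1.80865
RVP_blend = 1.80865^(1/1.25) = 1.607

1.607 psi


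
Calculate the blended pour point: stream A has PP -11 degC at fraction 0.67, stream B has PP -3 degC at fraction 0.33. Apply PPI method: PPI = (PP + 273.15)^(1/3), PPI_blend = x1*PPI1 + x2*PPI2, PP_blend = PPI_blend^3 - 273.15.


PPI_1 = (-11 + 273.15)^(1/3) = 6.400049
PPI_2 = (-3 + 273.15)^(1/3) = 6.464501
PPI_blend = 0.67 * 6.400049 + 0.33 * 6.464501 = 6.421318
PP_blend = 6.421318^3 - 273.15 = 264.7723 - 273.15 = -8.38

-8.38 degC


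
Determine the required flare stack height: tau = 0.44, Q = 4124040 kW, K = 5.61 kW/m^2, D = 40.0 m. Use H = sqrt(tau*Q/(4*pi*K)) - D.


tau*Q/(4*pi*K) = 0.44 * 4124040 / (4 * pi * 5.61) = 25739.7
sqrt(25739.7) = 160.436
H = 160.436 - 40.0 = 120.4

120.4 m


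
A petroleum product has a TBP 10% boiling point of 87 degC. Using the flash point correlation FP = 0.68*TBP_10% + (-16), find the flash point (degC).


FP = 0.68 * 87 + (-16) = 43.16

43.16 degC


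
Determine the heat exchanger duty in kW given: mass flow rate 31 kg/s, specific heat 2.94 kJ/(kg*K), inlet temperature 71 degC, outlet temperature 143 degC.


Q = m_dot * cp * delta_T
delta_T = 143 - 71 = 72 K
Q = 31 * 2.94 * 72
= 91.14 * 72
= 6562.08 kW

6562.08 kW


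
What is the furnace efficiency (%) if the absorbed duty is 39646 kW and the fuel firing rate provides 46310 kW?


Furnace efficiency = Q_absorbed / Q_fuel * 100
= 39646 / 46310 * 100 = 85.61

85.61 %


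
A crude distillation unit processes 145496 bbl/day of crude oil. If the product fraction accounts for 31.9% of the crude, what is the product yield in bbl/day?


Crude throughput = 145496 bbl/day
Fraction yield = 31.9%
yield = throughput * fraction / 100
yield = 145496 * 31.9 / 100 = 46413.224

46413.224 bbl/day


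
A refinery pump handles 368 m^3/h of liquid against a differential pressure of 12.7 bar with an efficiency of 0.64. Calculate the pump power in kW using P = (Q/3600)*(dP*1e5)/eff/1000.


Q = 368 / 3600 = 0.102222 m^3/s
P = 0.102222 * (12.7 * 1e5) / 0.64 / 1000 = 202.8

202.8 kW


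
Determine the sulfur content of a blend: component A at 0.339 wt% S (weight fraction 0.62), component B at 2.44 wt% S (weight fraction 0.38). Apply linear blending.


Linear sulfur blending: S_blend = x1*S1 + x2*S2
Contribution 1: 0.62 * 0.339 = 0.21018 wt%
Contribution 2: 0.38 * 2.44 = 0.9272 wt%
S_blend = 0.21018 + 0.9272 = 1.13738

1.13738 wt%


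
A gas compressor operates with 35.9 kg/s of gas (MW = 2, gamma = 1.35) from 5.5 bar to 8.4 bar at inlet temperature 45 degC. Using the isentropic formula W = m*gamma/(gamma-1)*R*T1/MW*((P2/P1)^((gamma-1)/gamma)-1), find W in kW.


Isentropic work: W = m*(gamma/(gamma-1))*(R*T1/MW)*((P2/P1)^((gamma-1)/gamma) - 1)
T1 = 45 + 273.15 = 318.15 K
Pressure ratio = 8.4 / 5.5 = 1.52727
Exponent = (1.35 - 1)/1.35 = 0.259259
(P2/P1)^exp - 1 = 1.52727^0.259259 - 1 = 0.116045
W = 35.9 * 1.35 / 0.35 * 8.314 * 318.15 / 2 * 0.116045 = 21250

21250 kW


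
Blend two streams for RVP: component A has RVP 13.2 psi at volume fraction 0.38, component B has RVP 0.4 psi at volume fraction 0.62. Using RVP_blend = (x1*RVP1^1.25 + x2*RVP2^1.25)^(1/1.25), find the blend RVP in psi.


Chevron index: RVP_blend = (sum xi*RVPi^1.25)^(1/1.25)
RVP^1.25 terms: 0.38 * 13.2^1.25 + 0.62 * 0.4^1.25 = 9.75818
RVP_blend = 9.75818^(1/1.25) = 6.187

6.187 psi


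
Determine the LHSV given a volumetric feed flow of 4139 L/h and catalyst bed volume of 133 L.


LHSV = volumetric feed rate / catalyst volume
= 4139 L/h / 133 L
= 31.12 h^-1

31.12 h^-1


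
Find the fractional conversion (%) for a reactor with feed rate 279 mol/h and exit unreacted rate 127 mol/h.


X = (F_in - F_out) / F_in * 100
Moles reacted = 279 - 127 = 152
X = 152 / 279 * 100
= 0.5448 * 100
= 54.48 %

54.48 %


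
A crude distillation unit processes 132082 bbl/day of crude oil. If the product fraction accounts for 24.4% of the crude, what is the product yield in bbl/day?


Crude throughput = 132082 bbl/day
Fraction yield = 24.4%
yield = throughput * fraction / 100
yield = 132082 * 24.4 / 100 = 32228.008

32228.008 bbl/day


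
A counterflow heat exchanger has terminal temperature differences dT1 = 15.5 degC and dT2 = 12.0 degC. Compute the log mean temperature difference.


LMTD = (dT1 - dT2) / ln(dT1/dT2)
= (15.5 - 12.0) / ln(15.5 / 12.0) = 3.5 / 0.255933 = 13.68

13.68 degC


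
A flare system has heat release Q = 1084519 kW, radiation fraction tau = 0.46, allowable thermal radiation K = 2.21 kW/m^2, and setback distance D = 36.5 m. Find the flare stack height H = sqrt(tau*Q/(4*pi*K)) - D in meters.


tau*Q/(4*pi*K) = 0.46 * 1084519 / (4 * pi * 2.21) = 17963.6
sqrt(17963.6) = 134.028
H = 134.028 - 36.5 = 97.53

97.53 m


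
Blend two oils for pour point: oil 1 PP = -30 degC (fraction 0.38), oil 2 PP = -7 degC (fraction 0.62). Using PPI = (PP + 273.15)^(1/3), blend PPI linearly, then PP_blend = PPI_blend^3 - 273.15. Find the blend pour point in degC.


PPI_1 = (-30 + 273.15)^(1/3) = 6.241535
PPI_2 = (-7 + 273.15)^(1/3) = 6.432436
PPI_blend = 0.38 * 6.241535 + 0.62 * 6.432436 = 6.359894
PP_blend = 6.359894^3 - 273.15 = 257.2466 - 273.15 = -15.9

-15.9 degC


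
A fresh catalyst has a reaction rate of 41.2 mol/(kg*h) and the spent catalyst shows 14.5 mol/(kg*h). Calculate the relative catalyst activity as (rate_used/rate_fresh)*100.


Activity (%) = (rate_used / rate_fresh) * 100
rate_used = 14.5, rate_fresh = 41.2
= (14.5 / 41.2) * 100
= 0.3519 * 100 = 35.19

35.19 %


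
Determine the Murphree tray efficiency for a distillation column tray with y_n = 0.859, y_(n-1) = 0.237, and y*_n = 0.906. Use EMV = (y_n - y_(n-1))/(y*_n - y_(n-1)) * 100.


Murphree vapor efficiency: EMV = (y_n - y_(n-1)) / (y*_n - y_(n-1)) * 100
EMV = (0.859 - 0.237) / (0.906 - 0.237) * 100 = 0.622 / 0.669 * 100 = 92.97

92.97 %


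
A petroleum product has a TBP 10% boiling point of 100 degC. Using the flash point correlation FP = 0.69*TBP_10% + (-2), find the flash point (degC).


FP = 0.69 * 100 + (-2) = 67

67 degC


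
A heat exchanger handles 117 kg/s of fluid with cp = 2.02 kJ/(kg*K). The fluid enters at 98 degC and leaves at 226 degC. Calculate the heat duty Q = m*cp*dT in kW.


Q = m_dot * cp * delta_T
delta_T = 226 - 98 = 128 K
Q = 117 * 2.02 * 128
= 236.34 * 128
= 30251.52 kW

30251.52 kW


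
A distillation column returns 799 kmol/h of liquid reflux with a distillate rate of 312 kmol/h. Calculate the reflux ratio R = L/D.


Reflux ratio definition: R = L / D (liquid returned / distillate withdrawn)
L = 799 kmol/h, D = 312 kmol/h
R = 799 / 312 = 2.561

2.561


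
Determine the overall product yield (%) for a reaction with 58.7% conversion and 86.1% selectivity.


Overall yield = conversion (%) * selectivity (%) / 100
Conversion = 58.7%, Selectivity = 86.1%
Y = 58.7 * 86.1 / 100
= 50.5407 %

50.5407 %


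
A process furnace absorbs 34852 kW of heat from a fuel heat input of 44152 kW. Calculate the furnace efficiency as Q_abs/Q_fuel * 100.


Furnace efficiency = Q_absorbed / Q_fuel * 100
= 34852 / 44152 * 100 = 78.94

78.94 %


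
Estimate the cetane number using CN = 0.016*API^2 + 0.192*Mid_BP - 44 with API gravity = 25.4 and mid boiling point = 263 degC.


CN = 0.016 * 25.4^2 + 0.192 * 263 - 44
CN = 10.32256 + 50.496 - 44 = 16.81856

16.81856


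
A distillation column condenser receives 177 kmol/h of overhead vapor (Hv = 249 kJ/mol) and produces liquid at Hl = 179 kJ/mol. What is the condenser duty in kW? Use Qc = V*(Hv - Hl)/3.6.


Qc = 177 * (249 - 179) / 3.6 = 177 * 70 / 3.6 = 3442

3442 kW


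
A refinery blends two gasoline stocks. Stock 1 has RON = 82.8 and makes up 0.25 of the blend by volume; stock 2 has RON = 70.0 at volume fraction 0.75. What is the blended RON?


Linear blending: RON_blend = sum(vi * RONi)
Contribution 1: 0.25 * 82.8 = 20.7
Contribution 2: 0.75 * 70.0 = 52.5
RON_blend = 20.7 + 52.5 = 73.2

73.2


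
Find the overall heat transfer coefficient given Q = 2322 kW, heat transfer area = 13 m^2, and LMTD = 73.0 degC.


From Q = U*A*LMTD, U = Q / (A * LMTD)
U = 2322 / (13 * 73.0) = 2322 / 949 = 2.447

2.447 kW/(m^2*K)


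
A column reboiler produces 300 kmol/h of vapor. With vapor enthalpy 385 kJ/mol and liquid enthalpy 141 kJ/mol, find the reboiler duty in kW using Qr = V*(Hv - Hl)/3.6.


Qr = 300 * (385 - 141) / 3.6 = 300 * 244 / 3.6 = 20330

20330 kW


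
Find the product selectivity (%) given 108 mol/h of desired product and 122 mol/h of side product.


Selectivity = desired / (desired + undesired) * 100
Total products = 108 + 122 = 230 mol/h
S = 108 / 230 * 100
= 0.4696 * 100
= 46.96 %

46.96 %


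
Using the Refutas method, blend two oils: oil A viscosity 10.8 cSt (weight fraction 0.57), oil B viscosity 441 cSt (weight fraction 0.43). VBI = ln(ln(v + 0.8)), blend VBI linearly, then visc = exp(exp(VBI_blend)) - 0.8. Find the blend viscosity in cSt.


Refutas method: VBN_i = 14.534*ln(ln(visc_i + 0.8)) + 10.975, blended linearly by mass fraction; since VBN is linear in VBI_i = ln(ln(visc_i + 0.8)) and the fractions sum to 1, blend VBI directly: visc = exp(exp(VBI_blend)) - 0.8
VBI_1 = ln(ln(10.8 + 0.8)) = 0.896498
VBI_2 = ln(ln(441 + 0.8)) = 1.80679
VBI_blend = 0.57 * 0.896498 + 0.43 * 1.80679 = 1.28792
visc_blend = exp(exp(1.28792)) - 0.8 = 36.73

36.73 cSt


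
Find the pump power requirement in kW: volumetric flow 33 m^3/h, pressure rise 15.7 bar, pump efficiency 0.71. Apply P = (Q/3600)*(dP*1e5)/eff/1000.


Q = 33 / 3600 = 0.00916667 m^3/s
P = 0.00916667 * (15.7 * 1e5) / 0.71 / 1000 = 20.27

20.27 kW


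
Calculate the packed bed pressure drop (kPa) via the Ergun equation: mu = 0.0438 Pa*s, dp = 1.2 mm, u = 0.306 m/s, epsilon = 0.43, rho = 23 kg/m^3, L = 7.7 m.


dp = 1.2 mm = 0.0012 m
Viscous term = 150*0.0438*0.306*(1-0.43)^2 / (0.0012^2*0.43^3) = 5705170
Inertial term = 1.75*23*0.306^2*(1-0.43) / (0.0012*0.43^3) = 22516.3
dP/L = 5705170 + 22516.3 = 5727690 Pa/m
dP = 5727690 * 7.7 / 1000 = 44100 kPa

44100 kPa


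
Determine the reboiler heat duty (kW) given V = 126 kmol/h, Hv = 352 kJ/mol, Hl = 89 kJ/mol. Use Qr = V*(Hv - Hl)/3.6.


Qr = 126 * (352 - 89) / 3.6 = 126 * 263 / 3.6 = 9205

9205 kW


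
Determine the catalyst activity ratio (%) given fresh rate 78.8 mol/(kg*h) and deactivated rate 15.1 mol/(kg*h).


Activity (%) = (rate_used / rate_fresh) * 100
rate_used = 15.1, rate_fresh = 78.8
= (15.1 / 78.8) * 100
= 0.1916 * 100 = 19.16

19.16 %


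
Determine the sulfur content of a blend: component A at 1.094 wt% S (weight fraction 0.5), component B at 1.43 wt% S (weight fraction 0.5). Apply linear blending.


Linear sulfur blending: S_blend = x1*S1 + x2*S2
Contribution 1: 0.5 * 1.094 = 0.547 wt%
Contribution 2: 0.5 * 1.43 = 0.715 wt%
S_blend = 0.547 + 0.715 = 1.262

1.262 wt%


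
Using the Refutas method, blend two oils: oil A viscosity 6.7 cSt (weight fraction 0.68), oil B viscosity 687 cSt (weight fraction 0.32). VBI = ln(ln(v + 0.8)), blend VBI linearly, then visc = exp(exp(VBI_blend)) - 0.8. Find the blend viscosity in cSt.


Refutas method: VBN_i = 14.534*ln(ln(visc_i + 0.8)) + 10.975, blended linearly by mass fraction; since VBN is linear in VBI_i = ln(ln(visc_i + 0.8)) and the fractions sum to 1, blend VBI directly: visc = exp(exp(VBI_blend)) - 0.8
VBI_1 = ln(ln(6.7 + 0.8)) = 0.700571
VBI_2 = ln(ln(687 + 0.8)) = 1.87694
VBI_blend = 0.68 * 0.700571 + 0.32 * 1.87694 = 1.07701
visc_blend = exp(exp(1.07701)) - 0.8 = 18.04

18.04 cSt


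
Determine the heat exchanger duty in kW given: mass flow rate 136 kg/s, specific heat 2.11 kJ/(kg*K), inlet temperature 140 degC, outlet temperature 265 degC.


Q = m_dot * cp * delta_T
delta_T = 265 - 140 = 125 K
Q = 136 * 2.11 * 125
= 286.96 * 125
= 35870 kW

35870 kW


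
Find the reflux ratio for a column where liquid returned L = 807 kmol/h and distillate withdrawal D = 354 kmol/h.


Reflux ratio definition: R = L / D (liquid returned / distillate withdrawn)
L = 807 kmol/h, D = 354 kmol/h
R = 807 / 354 = 2.280

2.280


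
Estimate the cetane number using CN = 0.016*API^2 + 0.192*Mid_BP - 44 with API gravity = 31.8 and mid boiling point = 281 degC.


CN = 0.016 * 31.8^2 + 0.192 * 281 - 44
CN = 16.17984 + 53.952 - 44 = 26.13184

26.13184


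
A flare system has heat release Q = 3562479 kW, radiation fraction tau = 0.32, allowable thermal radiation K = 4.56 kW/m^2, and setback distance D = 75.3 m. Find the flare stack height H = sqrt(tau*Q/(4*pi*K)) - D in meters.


tau*Q/(4*pi*K) = 0.32 * 3562479 / (4 * pi * 4.56) = 19894.3
sqrt(19894.3) = 141.047
H = 141.047 - 75.3 = 65.75

65.75 m


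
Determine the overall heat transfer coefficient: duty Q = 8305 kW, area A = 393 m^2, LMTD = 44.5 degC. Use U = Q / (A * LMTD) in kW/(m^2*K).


From Q = U*A*LMTD, U = Q / (A * LMTD)
U = 8305 / (393 * 44.5) = 8305 / 17488.5 = 0.4749

0.4749 kW/(m^2*K)


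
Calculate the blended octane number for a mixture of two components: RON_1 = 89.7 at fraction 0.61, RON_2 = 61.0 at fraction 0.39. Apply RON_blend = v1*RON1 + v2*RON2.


Linear blending: RON_blend = sum(vi * RONi)
Contribution 1: 0.61 * 89.7 = 54.717
Contribution 2: 0.39 * 61.0 = 23.79
RON_blend = 54.717 + 23.79 = 78.507

78.507


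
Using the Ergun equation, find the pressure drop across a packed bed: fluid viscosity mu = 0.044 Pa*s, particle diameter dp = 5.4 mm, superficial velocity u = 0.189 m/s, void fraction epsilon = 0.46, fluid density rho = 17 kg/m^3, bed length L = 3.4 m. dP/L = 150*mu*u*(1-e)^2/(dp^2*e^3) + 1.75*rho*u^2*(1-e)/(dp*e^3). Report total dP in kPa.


dp = 5.4 mm = 0.0054 m
Viscous term = 150*0.044*0.189*(1-0.46)^2 / (0.0054^2*0.46^3) = 128154
Inertial term = 1.75*17*0.189^2*(1-0.46) / (0.0054*0.46^3) = 1091.78
dP/L = 128154 + 1091.78 = 129246 Pa/m
dP = 129246 * 3.4 / 1000 = 439.4 kPa

439.4 kPa


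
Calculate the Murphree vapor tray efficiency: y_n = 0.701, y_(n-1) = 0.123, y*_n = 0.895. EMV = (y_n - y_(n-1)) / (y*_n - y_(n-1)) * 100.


Murphree vapor efficiency: EMV = (y_n - y_(n-1)) / (y*_n - y_(n-1)) * 100
EMV = (0.701 - 0.123) / (0.895 - 0.123) * 100 = 0.578 / 0.772 * 100 = 74.87

74.87 %


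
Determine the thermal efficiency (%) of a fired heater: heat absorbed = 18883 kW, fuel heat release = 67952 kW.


Furnace efficiency = Q_absorbed / Q_fuel * 100
= 18883 / 67952 * 100 = 27.79

27.79 %


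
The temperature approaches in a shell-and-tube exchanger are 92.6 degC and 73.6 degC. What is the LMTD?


LMTD = (dT1 - dT2) / ln(dT1/dT2)
= (92.6 - 73.6) / ln(92.6 / 73.6) = 19 / 0.229644 = 82.74

82.74 degC


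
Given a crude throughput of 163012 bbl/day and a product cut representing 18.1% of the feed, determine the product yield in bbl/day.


Crude throughput = 163012 bbl/day
Fraction yield = 18.1%
yield = throughput * fraction / 100
yield = 163012 * 18.1 / 100 = 29505.172

29505.172 bbl/day


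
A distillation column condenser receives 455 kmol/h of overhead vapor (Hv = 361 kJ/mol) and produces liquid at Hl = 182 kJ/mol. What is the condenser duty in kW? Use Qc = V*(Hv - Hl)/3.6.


Qc = 455 * (361 - 182) / 3.6 = 455 * 179 / 3.6 = 22620

22620 kW


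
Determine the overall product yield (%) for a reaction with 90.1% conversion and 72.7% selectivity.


Overall yield = conversion (%) * selectivity (%) / 100
Conversion = 90.1%, Selectivity = 72.7%
Y = 90.1 * 72.7 / 100
= 65.5027 %

65.5027 %


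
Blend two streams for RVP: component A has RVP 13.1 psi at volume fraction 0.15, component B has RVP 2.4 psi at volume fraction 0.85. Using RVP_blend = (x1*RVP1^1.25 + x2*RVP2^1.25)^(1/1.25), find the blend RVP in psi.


Chevron index: RVP_blend = (sum xi*RVPi^1.25)^(1/1.25)
RVP^1.25 terms: 0.15 * 13.1^1.25 + 0.85 * 2.4^1.25 = 6.27747
RVP_blend = 6.27747^(1/1.25) = 4.347

4.347 psi


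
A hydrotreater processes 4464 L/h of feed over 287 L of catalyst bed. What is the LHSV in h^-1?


LHSV = volumetric feed rate / catalyst volume
= 4464 L/h / 287 L
= 15.55 h^-1

15.55 h^-1


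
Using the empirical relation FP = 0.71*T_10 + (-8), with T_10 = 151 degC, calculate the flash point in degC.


FP = 0.71 * 151 + (-8) = 99.21

99.21 degC


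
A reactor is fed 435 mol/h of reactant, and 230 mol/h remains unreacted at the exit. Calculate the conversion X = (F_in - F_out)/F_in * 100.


X = (F_in - F_out) / F_in * 100
Moles reacted = 435 - 230 = 205
X = 205 / 435 * 100
= 0.4713 * 100
= 47.13 %

47.13 %


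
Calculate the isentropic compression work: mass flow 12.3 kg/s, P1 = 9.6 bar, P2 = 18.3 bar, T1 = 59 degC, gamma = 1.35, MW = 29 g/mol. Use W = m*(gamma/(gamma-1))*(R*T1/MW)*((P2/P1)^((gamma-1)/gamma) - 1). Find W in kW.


Isentropic work: W = m*(gamma/(gamma-1))*(R*T1/MW)*((P2/P1)^((gamma-1)/gamma) - 1)
T1 = 59 + 273.15 = 332.15 K
Pressure ratio = 18.3 / 9.6 = 1.90625
Exponent = (1.35 - 1)/1.35 = 0.259259
(P2/P1)^exp - 1 = 1.90625^0.259259 - 1 = 0.182059
W = 12.3 * 1.35 / 0.35 * 8.314 * 332.15 / 29 * 0.182059 = 822.5

822.5 kW


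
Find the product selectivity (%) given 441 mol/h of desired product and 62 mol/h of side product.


Selectivity = desired / (desired + undesired) * 100
Total products = 441 + 62 = 503 mol/h
S = 441 / 503 * 100
= 0.8767 * 100
= 87.67 %

87.67 %


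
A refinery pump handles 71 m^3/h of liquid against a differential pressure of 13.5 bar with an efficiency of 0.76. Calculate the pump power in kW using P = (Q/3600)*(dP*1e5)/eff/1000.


Q = 71 / 3600 = 0.0197222 m^3/s
P = 0.0197222 * (13.5 * 1e5) / 0.76 / 1000 = 35.03

35.03 kW


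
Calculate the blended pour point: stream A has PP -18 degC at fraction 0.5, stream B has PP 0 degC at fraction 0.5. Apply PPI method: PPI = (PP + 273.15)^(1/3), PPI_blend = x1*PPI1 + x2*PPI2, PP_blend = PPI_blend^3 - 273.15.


PPI_1 = (-18 + 273.15)^(1/3) = 6.342569
PPI_2 = (0 + 273.15)^(1/3) = 6.488342
PPI_blend = 0.5 * 6.342569 + 0.5 * 6.488342 = 6.415456
PP_blend = 6.415456^3 - 273.15 = 264.0478 - 273.15 = -9.1

-9.1 degC


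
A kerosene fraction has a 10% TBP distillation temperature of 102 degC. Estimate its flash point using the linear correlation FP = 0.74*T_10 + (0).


FP = 0.74 * 102 + (0) = 75.48

75.48 degC


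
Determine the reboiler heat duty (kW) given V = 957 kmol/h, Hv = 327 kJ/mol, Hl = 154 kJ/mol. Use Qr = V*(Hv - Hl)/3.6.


Qr = 957 * (327 - 154) / 3.6 = 957 * 173 / 3.6 = 45990

45990 kW


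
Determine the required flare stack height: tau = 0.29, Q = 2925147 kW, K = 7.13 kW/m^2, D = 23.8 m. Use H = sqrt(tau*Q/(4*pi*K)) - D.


tau*Q/(4*pi*K) = 0.29 * 2925147 / (4 * pi * 7.13) = 9467.74
sqrt(9467.74) = 97.3023
H = 97.3023 - 23.8 = 73.50

73.50 m


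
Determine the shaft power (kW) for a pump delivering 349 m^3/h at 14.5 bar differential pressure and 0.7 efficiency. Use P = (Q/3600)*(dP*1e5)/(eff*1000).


Q = 349 / 3600 = 0.0969444 m^3/s
P = 0.0969444 * (14.5 * 1e5) / 0.7 / 1000 = 200.8

200.8 kW


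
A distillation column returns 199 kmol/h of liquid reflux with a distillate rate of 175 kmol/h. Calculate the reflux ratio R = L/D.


Reflux ratio definition: R = L / D (liquid returned / distillate withdrawn)
L = 199 kmol/h, D = 175 kmol/h
R = 199 / 175 = 1.137

1.137


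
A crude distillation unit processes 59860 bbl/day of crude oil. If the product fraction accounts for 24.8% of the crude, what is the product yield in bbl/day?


Crude throughput = 59860 bbl/day
Fraction yield = 24.8%
yield = throughput * fraction / 100
yield = 59860 * 24.8 / 100 = 14845.28

14845.28 bbl/day


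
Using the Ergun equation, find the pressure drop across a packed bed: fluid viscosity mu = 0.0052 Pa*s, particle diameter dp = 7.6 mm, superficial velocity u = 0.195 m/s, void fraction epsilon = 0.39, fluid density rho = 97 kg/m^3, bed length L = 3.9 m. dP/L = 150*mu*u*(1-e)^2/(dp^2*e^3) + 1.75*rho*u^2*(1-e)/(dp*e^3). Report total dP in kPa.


dp = 7.6 mm = 0.0076 m
Viscous term = 150*0.0052*0.195*(1-0.39)^2 / (0.0076^2*0.39^3) = 16518.4
Inertial term = 1.75*97*0.195^2*(1-0.39) / (0.0076*0.39^3) = 8733.76
dP/L = 16518.4 + 8733.76 = 25252.2 Pa/m
dP = 25252.2 * 3.9 / 1000 = 98.48 kPa

98.48 kPa


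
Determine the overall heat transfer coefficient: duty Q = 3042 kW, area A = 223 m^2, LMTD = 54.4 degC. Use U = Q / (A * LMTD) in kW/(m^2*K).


From Q = U*A*LMTD, U = Q / (A * LMTD)
U = 3042 / (223 * 54.4) = 3042 / 12131.2 = 0.2508

0.2508 kW/(m^2*K)


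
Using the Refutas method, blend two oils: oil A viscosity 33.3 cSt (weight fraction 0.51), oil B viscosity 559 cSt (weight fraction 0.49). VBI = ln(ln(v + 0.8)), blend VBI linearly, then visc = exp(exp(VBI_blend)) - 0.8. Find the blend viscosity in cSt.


Refutas method: VBN_i = 14.534*ln(ln(visc_i + 0.8)) + 10.975, blended linearly by mass fraction; since VBN is linear in VBI_i = ln(ln(visc_i + 0.8)) and the fractions sum to 1, blend VBI directly: visc = exp(exp(VBI_blend)) - 0.8
VBI_1 = ln(ln(33.3 + 0.8)) = 1.2611
VBI_2 = ln(ln(559 + 0.8)) = 1.84492
VBI_blend = 0.51 * 1.2611 + 0.49 * 1.84492 = 1.54717
visc_blend = exp(exp(1.54717)) - 0.8 = 108.9

108.9 cSt


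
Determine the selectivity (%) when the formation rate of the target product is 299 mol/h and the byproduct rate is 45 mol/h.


Selectivity = desired / (desired + undesired) * 100
Total products = 299 + 45 = 344 mol/h
S = 299 / 344 * 100
= 0.8692 * 100
= 86.92 %

86.92 %


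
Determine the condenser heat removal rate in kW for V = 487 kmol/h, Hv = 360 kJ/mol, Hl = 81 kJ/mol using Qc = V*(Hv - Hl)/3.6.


Qc = 487 * (360 - 81) / 3.6 = 487 * 279 / 3.6 = 37740

37740 kW


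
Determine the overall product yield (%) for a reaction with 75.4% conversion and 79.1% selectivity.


Overall yield = conversion (%) * selectivity (%) / 100
Conversion = 75.4%, Selectivity = 79.1%
Y = 75.4 * 79.1 / 100
= 59.6414 %

59.6414 %


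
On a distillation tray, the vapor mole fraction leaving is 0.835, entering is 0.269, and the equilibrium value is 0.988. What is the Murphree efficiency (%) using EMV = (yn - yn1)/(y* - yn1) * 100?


Murphree vapor efficiency: EMV = (y_n - y_(n-1)) / (y*_n - y_(n-1)) * 100
EMV = (0.835 - 0.269) / (0.988 - 0.269) * 100 = 0.566 / 0.719 * 100 = 78.72

78.72 %


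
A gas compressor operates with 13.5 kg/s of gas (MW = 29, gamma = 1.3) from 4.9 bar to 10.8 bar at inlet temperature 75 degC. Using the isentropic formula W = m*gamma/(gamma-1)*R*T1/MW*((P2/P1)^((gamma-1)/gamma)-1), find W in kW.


Isentropic work: W = m*(gamma/(gamma-1))*(R*T1/MW)*((P2/P1)^((gamma-1)/gamma) - 1)
T1 = 75 + 273.15 = 348.15 K
Pressure ratio = 10.8 / 4.9 = 2.20408
Exponent = (1.3 - 1)/1.3 = 0.230769
(P2/P1)^exp - 1 = 2.20408^0.230769 - 1 = 0.200069
W = 13.5 * 1.3 / 0.3 * 8.314 * 348.15 / 29 * 0.200069 = 1168

1168 kW


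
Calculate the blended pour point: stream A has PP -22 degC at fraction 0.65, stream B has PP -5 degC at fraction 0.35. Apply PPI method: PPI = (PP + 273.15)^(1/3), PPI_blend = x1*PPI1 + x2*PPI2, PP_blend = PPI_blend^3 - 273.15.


PPI_1 = (-22 + 273.15)^(1/3) = 6.30925
PPI_2 = (-5 + 273.15)^(1/3) = 6.448508
PPI_blend = 0.65 * 6.30925 + 0.35 * 6.448508 = 6.35799
PP_blend = 6.35799^3 - 273.15 = 257.0156 - 273.15 = -16.13

-16.13 degC


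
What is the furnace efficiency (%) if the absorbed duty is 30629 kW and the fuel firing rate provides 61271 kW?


Furnace efficiency = Q_absorbed / Q_fuel * 100
= 30629 / 61271 * 100 = 49.99

49.99 %


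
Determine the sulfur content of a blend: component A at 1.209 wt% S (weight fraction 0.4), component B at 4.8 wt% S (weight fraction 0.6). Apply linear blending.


Linear sulfur blending: S_blend = x1*S1 + x2*S2
Contribution 1: 0.4 * 1.209 = 0.4836 wt%
Contribution 2: 0.6 * 4.8 = 2.88 wt%
S_blend = 0.4836 + 2.88 = 3.3636

3.3636 wt%


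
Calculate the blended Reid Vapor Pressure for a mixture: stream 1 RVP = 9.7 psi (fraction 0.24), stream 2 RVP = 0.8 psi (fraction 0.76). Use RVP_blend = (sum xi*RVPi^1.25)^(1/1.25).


Chevron index: RVP_blend = (sum xi*RVPi^1.25)^(1/1.25)
RVP^1.25 terms: 0.24 * 9.7^1.25 + 0.76 * 0.8^1.25 = 4.68344
RVP_blend = 4.68344^(1/1.25) = 3.439

3.439 psi


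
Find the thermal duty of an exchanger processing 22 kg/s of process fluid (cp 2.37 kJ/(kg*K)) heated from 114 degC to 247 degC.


Q = m_dot * cp * delta_T
delta_T = 247 - 114 = 133 K
Q = 22 * 2.37 * 133
= 52.14 * 133
= 6934.62 kW

6934.62 kW


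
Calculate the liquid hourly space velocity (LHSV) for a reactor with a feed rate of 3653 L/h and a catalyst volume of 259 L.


LHSV = volumetric feed rate / catalyst volume
= 3653 L/h / 259 L
= 14.10 h^-1

14.10 h^-1


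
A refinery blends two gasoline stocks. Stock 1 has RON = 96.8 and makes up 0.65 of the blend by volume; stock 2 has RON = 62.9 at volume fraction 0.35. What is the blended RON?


Linear blending: RON_blend = sum(vi * RONi)
Contribution 1: 0.65 * 96.8 = 62.92
Contribution 2: 0.35 * 62.9 = 22.015
RON_blend = 62.92 + 22.015 = 84.935

84.935


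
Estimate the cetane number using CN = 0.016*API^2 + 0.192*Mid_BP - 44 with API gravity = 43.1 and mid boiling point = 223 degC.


CN = 0.016 * 43.1^2 + 0.192 * 223 - 44
CN = 29.72176 + 42.816 - 44 = 28.53776

28.53776


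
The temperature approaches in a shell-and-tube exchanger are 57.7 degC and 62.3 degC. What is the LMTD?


LMTD = (dT1 - dT2) / ln(dT1/dT2)
= (57.7 - 62.3) / ln(57.7 / 62.3) = -4.6 / -0.0767043 = 59.97

59.97 degC


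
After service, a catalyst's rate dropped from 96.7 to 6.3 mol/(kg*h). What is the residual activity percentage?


Activity (%) = (rate_used / rate_fresh) * 100
rate_used = 6.3, rate_fresh = 96.7
= (6.3 / 96.7) * 100
= 0.06515 * 100 = 6.515

6.515 %


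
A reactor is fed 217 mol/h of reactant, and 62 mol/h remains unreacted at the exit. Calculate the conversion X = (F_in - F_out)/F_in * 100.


X = (F_in - F_out) / F_in * 100
Moles reacted = 217 - 62 = 155
X = 155 / 217 * 100
= 0.7143 * 100
= 71.43 %

71.43 %


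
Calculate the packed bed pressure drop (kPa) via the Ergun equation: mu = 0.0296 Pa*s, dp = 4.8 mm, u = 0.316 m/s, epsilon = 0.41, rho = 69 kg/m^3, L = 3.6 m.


dp = 4.8 mm = 0.0048 m
Viscous term = 150*0.0296*0.316*(1-0.41)^2 / (0.0048^2*0.41^3) = 307567
Inertial term = 1.75*69*0.316^2*(1-0.41) / (0.0048*0.41^3) = 21504.1
dP/L = 307567 + 21504.1 = 329071 Pa/m
dP = 329071 * 3.6 / 1000 = 1185 kPa

1185 kPa


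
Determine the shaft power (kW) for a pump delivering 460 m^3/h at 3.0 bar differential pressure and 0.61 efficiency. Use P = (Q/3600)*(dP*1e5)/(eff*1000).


Q = 460 / 3600 = 0.127778 m^3/s
P = 0.127778 * (3.0 * 1e5) / 0.61 / 1000 = 62.84

62.84 kW
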